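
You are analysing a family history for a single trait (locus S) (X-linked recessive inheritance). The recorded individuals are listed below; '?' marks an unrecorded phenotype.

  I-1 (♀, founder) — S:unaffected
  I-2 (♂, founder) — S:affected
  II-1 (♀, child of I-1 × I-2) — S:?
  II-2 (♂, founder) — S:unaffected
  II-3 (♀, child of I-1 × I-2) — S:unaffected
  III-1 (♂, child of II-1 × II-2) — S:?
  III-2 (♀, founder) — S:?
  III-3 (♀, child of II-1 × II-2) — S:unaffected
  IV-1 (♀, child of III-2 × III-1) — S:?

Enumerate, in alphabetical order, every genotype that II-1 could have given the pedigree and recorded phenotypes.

II-1 ∈ {X^SX^s, X^sX^s}

S/I-1 un ·: X^SX^S|X^SX^s
S/I-2 aff ·: X^sY
S/II-1 ? I-1×I-2: X^SX^s|X^sX^s
S/II-2 un ·: X^SY
S/II-3 un I-1×I-2: X^SX^s
S/III-1 ? II-1×II-2: X^SY|X^sY
S/III-2 ? ·: X^SX^S|X^SX^s|X^sX^s
S/III-3 un II-1×II-2: X^SX^S|X^SX^s
S/IV-1 ? III-2×III-1: X^SX^S|X^SX^s|X^sX^s
⇒ S over [I-1,I-2,II-1,II-2,II-3,III-1,III-2,III-3,IV-1]: 36 consistent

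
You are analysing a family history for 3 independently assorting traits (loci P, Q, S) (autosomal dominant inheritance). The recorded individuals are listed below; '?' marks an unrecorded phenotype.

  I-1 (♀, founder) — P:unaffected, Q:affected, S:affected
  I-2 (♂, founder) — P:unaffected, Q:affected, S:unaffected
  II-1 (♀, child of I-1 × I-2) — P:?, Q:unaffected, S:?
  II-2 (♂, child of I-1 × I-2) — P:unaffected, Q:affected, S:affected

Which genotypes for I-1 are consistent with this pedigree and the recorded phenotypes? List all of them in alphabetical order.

I-1 ∈ {pp Qq SS, pp Qq Ss}

P/I-1 un ·: pp
P/I-2 un ·: pp
P/II-1 ? I-1×I-2: pp
P/II-2 un I-1×I-2: pp
⇒ P over [I-1,I-2,II-1,II-2]: 1 consistent
Q/I-1 aff ·: Qq
Q/I-2 aff ·: Qq
Q/II-1 un I-1×I-2: qq
Q/II-2 aff I-1×I-2: Qq|QQ
⇒ Q over [I-1,I-2,II-1,II-2]: 2 consistent
S/I-1 aff ·: Ss|SS
S/I-2 un ·: ss
S/II-1 ? I-1×I-2: ss|Ss
S/II-2 aff I-1×I-2: Ss
⇒ S over [I-1,I-2,II-1,II-2]: 3 consistent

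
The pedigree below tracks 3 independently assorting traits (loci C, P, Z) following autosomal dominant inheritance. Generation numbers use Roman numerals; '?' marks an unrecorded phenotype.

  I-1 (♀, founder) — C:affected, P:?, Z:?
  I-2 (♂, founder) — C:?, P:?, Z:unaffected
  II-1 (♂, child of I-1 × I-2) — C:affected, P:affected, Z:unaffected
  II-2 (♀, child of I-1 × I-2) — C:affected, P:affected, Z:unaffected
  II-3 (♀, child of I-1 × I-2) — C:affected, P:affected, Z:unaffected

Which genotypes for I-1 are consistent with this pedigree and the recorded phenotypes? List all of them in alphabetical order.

I-1 ∈ {CC PP Zz, CC PP zz, CC Pp Zz, CC Pp zz, CC pp Zz, CC pp zz, Cc PP Zz, Cc PP zz, Cc Pp Zz, Cc Pp zz, Cc pp Zz, Cc pp zz}

C/I-1 aff ·: Cc|CC
C/I-2 ? ·: cc|Cc|CC
C/II-1 aff I-1×I-2: Cc|CC
C/II-2 aff I-1×I-2: Cc|CC
C/II-3 aff I-1×I-2: Cc|CC
⇒ C over [I-1,I-2,II-1,II-2,II-3]: 27 consistent
P/I-1 ? ·: pp|Pp|PP
P/I-2 ? ·: pp|Pp|PP
P/II-1 aff I-1×I-2: Pp|PP
P/II-2 aff I-1×I-2: Pp|PP
P/II-3 aff I-1×I-2: Pp|PP
⇒ P over [I-1,I-2,II-1,II-2,II-3]: 29 consistent
Z/I-1 ? ·: zz|Zz
Z/I-2 un ·: zz
Z/II-1 un I-1×I-2: zz
Z/II-2 un I-1×I-2: zz
Z/II-3 un I-1×I-2: zz
⇒ Z over [I-1,I-2,II-1,II-2,II-3]: 2 consistent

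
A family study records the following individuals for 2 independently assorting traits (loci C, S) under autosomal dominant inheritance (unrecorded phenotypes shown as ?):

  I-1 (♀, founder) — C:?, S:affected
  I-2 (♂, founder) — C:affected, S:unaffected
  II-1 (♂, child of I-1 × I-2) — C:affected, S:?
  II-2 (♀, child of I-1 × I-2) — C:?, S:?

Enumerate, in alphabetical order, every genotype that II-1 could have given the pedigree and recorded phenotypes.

C/I-1 ? ·: cc|Cc|CC
C/I-2 aff ·: Cc|CC
C/II-1 aff I-1×I-2: Cc|CC
C/II-2 ? I-1×I-2: cc|Cc|CC
⇒ C over [I-1,I-2,II-1,II-2]: 18 consistent
S/I-1 aff ·: Ss|SS
S/I-2 un ·: ss
S/II-1 ? I-1×I-2: ss|Ss
S/II-2 ? I-1×I-2: ss|Ss
⇒ S over [I-1,I-2,II-1,II-2]: 5 consistent

II-1 ∈ {CC Ss, CC ss, Cc Ss, Cc ss}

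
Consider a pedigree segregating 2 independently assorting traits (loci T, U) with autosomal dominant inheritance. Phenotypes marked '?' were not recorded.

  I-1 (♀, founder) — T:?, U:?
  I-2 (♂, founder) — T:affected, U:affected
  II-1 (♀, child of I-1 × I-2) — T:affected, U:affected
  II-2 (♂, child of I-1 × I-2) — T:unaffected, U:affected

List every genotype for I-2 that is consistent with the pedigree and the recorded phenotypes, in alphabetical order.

I-2 ∈ {Tt UU, Tt Uu}

T/I-1 ? ·: tt|Tt
T/I-2 aff ·: Tt
T/II-1 aff I-1×I-2: Tt|TT
T/II-2 un I-1×I-2: tt
⇒ T over [I-1,I-2,II-1,II-2]: 3 consistent
U/I-1 ? ·: uu|Uu|UU
U/I-2 aff ·: Uu|UU
U/II-1 aff I-1×I-2: Uu|UU
U/II-2 aff I-1×I-2: Uu|UU
⇒ U over [I-1,I-2,II-1,II-2]: 15 consistent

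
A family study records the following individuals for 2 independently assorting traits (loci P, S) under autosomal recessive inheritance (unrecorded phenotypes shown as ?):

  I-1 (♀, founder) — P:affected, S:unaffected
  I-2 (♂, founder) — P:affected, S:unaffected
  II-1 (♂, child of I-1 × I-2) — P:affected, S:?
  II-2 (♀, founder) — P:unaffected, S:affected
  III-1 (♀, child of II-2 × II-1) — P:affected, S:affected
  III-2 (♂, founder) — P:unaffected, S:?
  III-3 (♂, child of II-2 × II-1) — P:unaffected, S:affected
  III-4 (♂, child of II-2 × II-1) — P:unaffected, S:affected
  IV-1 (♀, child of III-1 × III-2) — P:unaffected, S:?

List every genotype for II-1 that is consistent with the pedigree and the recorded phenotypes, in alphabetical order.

II-1 ∈ {pp Ss, pp ss}

P/I-1 aff ·: pp
P/I-2 aff ·: pp
P/II-1 aff I-1×I-2: pp
P/II-2 un ·: Pp
P/III-1 aff II-2×II-1: pp
P/III-2 un ·: PP|Pp
P/III-3 un II-2×II-1: Pp
P/III-4 un II-2×II-1: Pp
P/IV-1 un III-1×III-2: Pp
⇒ P over [I-1,I-2,II-1,II-2,III-1,III-2,III-3,III-4,IV-1]: 2 consistent
S/I-1 un ·: SS|Ss
S/I-2 un ·: SS|Ss
S/II-1 ? I-1×I-2: Ss|ss
S/II-2 aff ·: ss
S/III-1 aff II-2×II-1: ss
S/III-2 ? ·: SS|Ss|ss
S/III-3 aff II-2×II-1: ss
S/III-4 aff II-2×II-1: ss
S/IV-1 ? III-1×III-2: Ss|ss
⇒ S over [I-1,I-2,II-1,II-2,III-1,III-2,III-3,III-4,IV-1]: 16 consistent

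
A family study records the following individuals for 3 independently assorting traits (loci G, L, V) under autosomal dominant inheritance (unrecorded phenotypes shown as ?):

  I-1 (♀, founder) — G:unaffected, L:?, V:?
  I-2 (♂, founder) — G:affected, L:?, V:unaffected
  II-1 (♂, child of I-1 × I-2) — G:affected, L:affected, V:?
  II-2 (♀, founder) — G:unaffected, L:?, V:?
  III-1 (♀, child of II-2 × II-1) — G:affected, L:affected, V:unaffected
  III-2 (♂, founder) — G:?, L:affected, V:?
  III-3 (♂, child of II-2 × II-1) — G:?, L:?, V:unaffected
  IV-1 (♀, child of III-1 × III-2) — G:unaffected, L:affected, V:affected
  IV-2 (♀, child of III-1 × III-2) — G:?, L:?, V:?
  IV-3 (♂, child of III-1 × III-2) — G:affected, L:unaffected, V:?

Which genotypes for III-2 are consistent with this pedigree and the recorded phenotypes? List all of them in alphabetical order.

III-2 ∈ {Gg Ll VV, Gg Ll Vv, gg Ll VV, gg Ll Vv}

G/I-1 un ·: gg
G/I-2 aff ·: Gg|GG
G/II-1 aff I-1×I-2: Gg
G/II-2 un ·: gg
G/III-1 aff II-2×II-1: Gg
G/III-2 ? ·: gg|Gg
G/III-3 ? II-2×II-1: gg|Gg
G/IV-1 un III-1×III-2: gg
G/IV-2 ? III-1×III-2: gg|Gg|GG
G/IV-3 aff III-1×III-2: Gg|GG
⇒ G over [I-1,I-2,II-1,II-2,III-1,III-2,III-3,IV-1,IV-2,IV-3]: 32 consistent
L/I-1 ? ·: ll|Ll|LL
L/I-2 ? ·: ll|Ll|LL
L/II-1 aff I-1×I-2: Ll|LL
L/II-2 ? ·: ll|Ll|LL
L/III-1 aff II-2×II-1: Ll
L/III-2 aff ·: Ll
L/III-3 ? II-2×II-1: ll|Ll|LL
L/IV-1 aff III-1×III-2: Ll|LL
L/IV-2 ? III-1×III-2: ll|Ll|LL
L/IV-3 un III-1×III-2: ll
⇒ L over [I-1,I-2,II-1,II-2,III-1,III-2,III-3,IV-1,IV-2,IV-3]: 366 consistent
V/I-1 ? ·: vv|Vv|VV
V/I-2 un ·: vv
V/II-1 ? I-1×I-2: vv|Vv
V/II-2 ? ·: vv|Vv
V/III-1 un II-2×II-1: vv
V/III-2 ? ·: Vv|VV
V/III-3 un II-2×II-1: vv
V/IV-1 aff III-1×III-2: Vv
V/IV-2 ? III-1×III-2: vv|Vv
V/IV-3 ? III-1×III-2: vv|Vv
⇒ V over [I-1,I-2,II-1,II-2,III-1,III-2,III-3,IV-1,IV-2,IV-3]: 40 consistent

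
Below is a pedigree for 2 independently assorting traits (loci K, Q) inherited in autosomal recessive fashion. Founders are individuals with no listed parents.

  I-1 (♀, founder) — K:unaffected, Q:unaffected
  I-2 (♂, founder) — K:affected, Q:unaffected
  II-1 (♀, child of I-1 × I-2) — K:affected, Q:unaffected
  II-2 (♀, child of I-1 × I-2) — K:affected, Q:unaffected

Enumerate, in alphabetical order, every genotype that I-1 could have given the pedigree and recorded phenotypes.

I-1 ∈ {Kk QQ, Kk Qq}

K/I-1 un ·: Kk
K/I-2 aff ·: kk
K/II-1 aff I-1×I-2: kk
K/II-2 aff I-1×I-2: kk
⇒ K over [I-1,I-2,II-1,II-2]: 1 consistent
Q/I-1 un ·: QQ|Qq
Q/I-2 un ·: QQ|Qq
Q/II-1 un I-1×I-2: QQ|Qq
Q/II-2 un I-1×I-2: QQ|Qq
⇒ Q over [I-1,I-2,II-1,II-2]: 13 consistent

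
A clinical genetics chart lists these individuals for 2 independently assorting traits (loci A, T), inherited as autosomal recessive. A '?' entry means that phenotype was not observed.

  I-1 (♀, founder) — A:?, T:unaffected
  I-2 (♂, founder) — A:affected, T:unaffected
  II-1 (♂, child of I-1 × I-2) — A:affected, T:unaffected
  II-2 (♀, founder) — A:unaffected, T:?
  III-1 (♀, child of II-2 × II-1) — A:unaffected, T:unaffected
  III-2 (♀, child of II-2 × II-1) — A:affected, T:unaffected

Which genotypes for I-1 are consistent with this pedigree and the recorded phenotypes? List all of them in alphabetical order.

A/I-1 ? ·: Aa|aa
A/I-2 aff ·: aa
A/II-1 aff I-1×I-2: aa
A/II-2 un ·: Aa
A/III-1 un II-2×II-1: Aa
A/III-2 aff II-2×II-1: aa
⇒ A over [I-1,I-2,II-1,II-2,III-1,III-2]: 2 consistent
T/I-1 un ·: TT|Tt
T/I-2 un ·: TT|Tt
T/II-1 un I-1×I-2: TT|Tt
T/II-2 ? ·: TT|Tt|tt
T/III-1 un II-2×II-1: TT|Tt
T/III-2 un II-2×II-1: TT|Tt
⇒ T over [I-1,I-2,II-1,II-2,III-1,III-2]: 51 consistent

I-1 ∈ {Aa TT, Aa Tt, aa TT, aa Tt}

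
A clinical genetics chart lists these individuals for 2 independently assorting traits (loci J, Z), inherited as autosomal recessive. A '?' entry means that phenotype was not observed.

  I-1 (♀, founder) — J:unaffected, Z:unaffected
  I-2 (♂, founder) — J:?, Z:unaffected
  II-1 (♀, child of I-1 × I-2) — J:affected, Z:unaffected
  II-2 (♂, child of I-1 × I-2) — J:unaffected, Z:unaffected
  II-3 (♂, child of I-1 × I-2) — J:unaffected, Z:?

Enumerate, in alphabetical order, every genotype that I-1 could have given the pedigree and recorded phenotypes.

I-1 ∈ {Jj ZZ, Jj Zz}

J/I-1 un ·: Jj
J/I-2 ? ·: Jj|jj
J/II-1 aff I-1×I-2: jj
J/II-2 un I-1×I-2: JJ|Jj
J/II-3 un I-1×I-2: JJ|Jj
⇒ J over [I-1,I-2,II-1,II-2,II-3]: 5 consistent
Z/I-1 un ·: ZZ|Zz
Z/I-2 un ·: ZZ|Zz
Z/II-1 un I-1×I-2: ZZ|Zz
Z/II-2 un I-1×I-2: ZZ|Zz
Z/II-3 ? I-1×I-2: ZZ|Zz|zz
⇒ Z over [I-1,I-2,II-1,II-2,II-3]: 29 consistent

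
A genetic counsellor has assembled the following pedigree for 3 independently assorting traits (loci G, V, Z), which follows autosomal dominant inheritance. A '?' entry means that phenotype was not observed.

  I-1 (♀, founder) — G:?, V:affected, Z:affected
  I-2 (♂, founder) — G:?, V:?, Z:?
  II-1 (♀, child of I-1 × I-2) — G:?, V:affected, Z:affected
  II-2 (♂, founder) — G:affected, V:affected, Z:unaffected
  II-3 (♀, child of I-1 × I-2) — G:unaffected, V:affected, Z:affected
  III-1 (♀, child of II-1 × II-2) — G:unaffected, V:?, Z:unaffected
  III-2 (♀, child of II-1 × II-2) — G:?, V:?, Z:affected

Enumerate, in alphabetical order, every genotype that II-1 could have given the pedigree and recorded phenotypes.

II-1 ∈ {Gg VV Zz, Gg Vv Zz, gg VV Zz, gg Vv Zz}

G/I-1 ? ·: gg|Gg
G/I-2 ? ·: gg|Gg
G/II-1 ? I-1×I-2: gg|Gg
G/II-2 aff ·: Gg
G/II-3 un I-1×I-2: gg
G/III-1 un II-1×II-2: gg
G/III-2 ? II-1×II-2: gg|Gg|GG
⇒ G over [I-1,I-2,II-1,II-2,II-3,III-1,III-2]: 17 consistent
V/I-1 aff ·: Vv|VV
V/I-2 ? ·: vv|Vv|VV
V/II-1 aff I-1×I-2: Vv|VV
V/II-2 aff ·: Vv|VV
V/II-3 aff I-1×I-2: Vv|VV
V/III-1 ? II-1×II-2: vv|Vv|VV
V/III-2 ? II-1×II-2: vv|Vv|VV
⇒ V over [I-1,I-2,II-1,II-2,II-3,III-1,III-2]: 139 consistent
Z/I-1 aff ·: Zz|ZZ
Z/I-2 ? ·: zz|Zz|ZZ
Z/II-1 aff I-1×I-2: Zz
Z/II-2 un ·: zz
Z/II-3 aff I-1×I-2: Zz|ZZ
Z/III-1 un II-1×II-2: zz
Z/III-2 aff II-1×II-2: Zz
⇒ Z over [I-1,I-2,II-1,II-2,II-3,III-1,III-2]: 8 consistent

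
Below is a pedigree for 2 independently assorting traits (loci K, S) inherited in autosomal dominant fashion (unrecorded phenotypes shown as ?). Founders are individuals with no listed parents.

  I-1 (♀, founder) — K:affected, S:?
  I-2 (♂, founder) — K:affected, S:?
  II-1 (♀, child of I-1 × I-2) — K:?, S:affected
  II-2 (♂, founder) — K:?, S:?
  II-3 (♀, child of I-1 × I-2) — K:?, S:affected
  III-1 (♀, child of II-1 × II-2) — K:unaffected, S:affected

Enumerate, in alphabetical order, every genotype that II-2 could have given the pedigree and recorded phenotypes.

K/I-1 aff ·: Kk|KK
K/I-2 aff ·: Kk|KK
K/II-1 ? I-1×I-2: kk|Kk
K/II-2 ? ·: kk|Kk
K/II-3 ? I-1×I-2: kk|Kk|KK
K/III-1 un II-1×II-2: kk
⇒ K over [I-1,I-2,II-1,II-2,II-3,III-1]: 20 consistent
S/I-1 ? ·: ss|Ss|SS
S/I-2 ? ·: ss|Ss|SS
S/II-1 aff I-1×I-2: Ss|SS
S/II-2 ? ·: ss|Ss|SS
S/II-3 aff I-1×I-2: Ss|SS
S/III-1 aff II-1×II-2: Ss|SS
⇒ S over [I-1,I-2,II-1,II-2,II-3,III-1]: 78 consistent

II-2 ∈ {Kk SS, Kk Ss, Kk ss, kk SS, kk Ss, kk ss}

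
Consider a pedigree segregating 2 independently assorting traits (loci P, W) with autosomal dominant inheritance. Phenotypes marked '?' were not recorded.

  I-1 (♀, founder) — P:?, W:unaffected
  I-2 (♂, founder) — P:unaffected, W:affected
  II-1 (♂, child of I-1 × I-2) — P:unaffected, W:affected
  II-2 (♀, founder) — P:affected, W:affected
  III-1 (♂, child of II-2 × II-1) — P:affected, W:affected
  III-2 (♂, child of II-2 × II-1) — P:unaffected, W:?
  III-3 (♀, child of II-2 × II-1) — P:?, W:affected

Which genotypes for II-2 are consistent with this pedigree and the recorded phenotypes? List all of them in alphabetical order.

P/I-1 ? ·: pp|Pp
P/I-2 un ·: pp
P/II-1 un I-1×I-2: pp
P/II-2 aff ·: Pp
P/III-1 aff II-2×II-1: Pp
P/III-2 un II-2×II-1: pp
P/III-3 ? II-2×II-1: pp|Pp
⇒ P over [I-1,I-2,II-1,II-2,III-1,III-2,III-3]: 4 consistent
W/I-1 un ·: ww
W/I-2 aff ·: Ww|WW
W/II-1 aff I-1×I-2: Ww
W/II-2 aff ·: Ww|WW
W/III-1 aff II-2×II-1: Ww|WW
W/III-2 ? II-2×II-1: ww|Ww|WW
W/III-3 aff II-2×II-1: Ww|WW
⇒ W over [I-1,I-2,II-1,II-2,III-1,III-2,III-3]: 40 consistent

II-2 ∈ {Pp WW, Pp Ww}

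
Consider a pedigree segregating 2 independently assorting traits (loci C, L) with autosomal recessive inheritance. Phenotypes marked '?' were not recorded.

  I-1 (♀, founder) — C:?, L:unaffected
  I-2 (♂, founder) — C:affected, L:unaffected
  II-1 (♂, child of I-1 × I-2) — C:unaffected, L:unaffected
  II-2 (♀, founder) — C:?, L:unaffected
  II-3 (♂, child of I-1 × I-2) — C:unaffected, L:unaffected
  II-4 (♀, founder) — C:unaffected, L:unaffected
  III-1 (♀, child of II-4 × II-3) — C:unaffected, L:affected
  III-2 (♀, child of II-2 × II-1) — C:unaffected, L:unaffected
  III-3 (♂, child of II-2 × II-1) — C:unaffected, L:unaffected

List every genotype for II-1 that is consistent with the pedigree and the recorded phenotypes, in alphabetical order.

C/I-1 ? ·: CC|Cc
C/I-2 aff ·: cc
C/II-1 un I-1×I-2: Cc
C/II-2 ? ·: CC|Cc|cc
C/II-3 un I-1×I-2: Cc
C/II-4 un ·: CC|Cc
C/III-1 un II-4×II-3: CC|Cc
C/III-2 un II-2×II-1: CC|Cc
C/III-3 un II-2×II-1: CC|Cc
⇒ C over [I-1,I-2,II-1,II-2,II-3,II-4,III-1,III-2,III-3]: 72 consistent
L/I-1 un ·: LL|Ll
L/I-2 un ·: LL|Ll
L/II-1 un I-1×I-2: LL|Ll
L/II-2 un ·: LL|Ll
L/II-3 un I-1×I-2: Ll
L/II-4 un ·: Ll
L/III-1 aff II-4×II-3: ll
L/III-2 un II-2×II-1: LL|Ll
L/III-3 un II-2×II-1: LL|Ll
⇒ L over [I-1,I-2,II-1,II-2,II-3,II-4,III-1,III-2,III-3]: 39 consistent

II-1 ∈ {Cc LL, Cc Ll}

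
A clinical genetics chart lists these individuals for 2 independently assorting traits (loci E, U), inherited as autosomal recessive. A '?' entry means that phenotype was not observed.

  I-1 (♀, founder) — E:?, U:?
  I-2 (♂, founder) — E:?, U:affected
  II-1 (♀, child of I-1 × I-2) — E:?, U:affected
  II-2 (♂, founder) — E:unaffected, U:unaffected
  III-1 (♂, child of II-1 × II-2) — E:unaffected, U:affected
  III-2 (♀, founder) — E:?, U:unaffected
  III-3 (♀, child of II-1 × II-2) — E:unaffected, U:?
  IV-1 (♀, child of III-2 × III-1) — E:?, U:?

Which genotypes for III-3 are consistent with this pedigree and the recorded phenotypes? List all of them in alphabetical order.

E/I-1 ? ·: EE|Ee|ee
E/I-2 ? ·: EE|Ee|ee
E/II-1 ? I-1×I-2: EE|Ee|ee
E/II-2 un ·: EE|Ee
E/III-1 un II-1×II-2: EE|Ee
E/III-2 ? ·: EE|Ee|ee
E/III-3 un II-1×II-2: EE|Ee
E/IV-1 ? III-2×III-1: EE|Ee|ee
⇒ E over [I-1,I-2,II-1,II-2,III-1,III-2,III-3,IV-1]: 468 consistent
U/I-1 ? ·: Uu|uu
U/I-2 aff ·: uu
U/II-1 aff I-1×I-2: uu
U/II-2 un ·: Uu
U/III-1 aff II-1×II-2: uu
U/III-2 un ·: UU|Uu
U/III-3 ? II-1×II-2: Uu|uu
U/IV-1 ? III-2×III-1: Uu|uu
⇒ U over [I-1,I-2,II-1,II-2,III-1,III-2,III-3,IV-1]: 12 consistent

III-3 ∈ {EE Uu, EE uu, Ee Uu, Ee uu}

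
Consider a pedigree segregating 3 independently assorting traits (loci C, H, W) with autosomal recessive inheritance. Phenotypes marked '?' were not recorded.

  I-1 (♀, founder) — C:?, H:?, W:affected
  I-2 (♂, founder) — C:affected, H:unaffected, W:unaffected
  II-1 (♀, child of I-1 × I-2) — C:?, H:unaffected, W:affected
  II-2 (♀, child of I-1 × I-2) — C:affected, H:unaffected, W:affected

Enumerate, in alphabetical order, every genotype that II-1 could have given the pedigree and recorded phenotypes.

C/I-1 ? ·: Cc|cc
C/I-2 aff ·: cc
C/II-1 ? I-1×I-2: Cc|cc
C/II-2 aff I-1×I-2: cc
⇒ C over [I-1,I-2,II-1,II-2]: 3 consistent
H/I-1 ? ·: HH|Hh|hh
H/I-2 un ·: HH|Hh
H/II-1 un I-1×I-2: HH|Hh
H/II-2 un I-1×I-2: HH|Hh
⇒ H over [I-1,I-2,II-1,II-2]: 15 consistent
W/I-1 aff ·: ww
W/I-2 un ·: Ww
W/II-1 aff I-1×I-2: ww
W/II-2 aff I-1×I-2: ww
⇒ W over [I-1,I-2,II-1,II-2]: 1 consistent

II-1 ∈ {Cc HH ww, Cc Hh ww, cc HH ww, cc Hh ww}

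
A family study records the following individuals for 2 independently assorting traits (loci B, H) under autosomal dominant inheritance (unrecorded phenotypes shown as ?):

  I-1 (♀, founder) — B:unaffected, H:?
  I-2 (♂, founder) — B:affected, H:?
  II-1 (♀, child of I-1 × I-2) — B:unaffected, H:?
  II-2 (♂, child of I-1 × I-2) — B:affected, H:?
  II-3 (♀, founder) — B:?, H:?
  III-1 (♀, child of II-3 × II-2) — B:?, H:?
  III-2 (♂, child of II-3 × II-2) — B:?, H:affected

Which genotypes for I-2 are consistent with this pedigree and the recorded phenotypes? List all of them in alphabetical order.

B/I-1 un ·: bb
B/I-2 aff ·: Bb
B/II-1 un I-1×I-2: bb
B/II-2 aff I-1×I-2: Bb
B/II-3 ? ·: bb|Bb|BB
B/III-1 ? II-3×II-2: bb|Bb|BB
B/III-2 ? II-3×II-2: bb|Bb|BB
⇒ B over [I-1,I-2,II-1,II-2,II-3,III-1,III-2]: 17 consistent
H/I-1 ? ·: hh|Hh|HH
H/I-2 ? ·: hh|Hh|HH
H/II-1 ? I-1×I-2: hh|Hh|HH
H/II-2 ? I-1×I-2: hh|Hh|HH
H/II-3 ? ·: hh|Hh|HH
H/III-1 ? II-3×II-2: hh|Hh|HH
H/III-2 aff II-3×II-2: Hh|HH
⇒ H over [I-1,I-2,II-1,II-2,II-3,III-1,III-2]: 228 consistent

I-2 ∈ {Bb HH, Bb Hh, Bb hh}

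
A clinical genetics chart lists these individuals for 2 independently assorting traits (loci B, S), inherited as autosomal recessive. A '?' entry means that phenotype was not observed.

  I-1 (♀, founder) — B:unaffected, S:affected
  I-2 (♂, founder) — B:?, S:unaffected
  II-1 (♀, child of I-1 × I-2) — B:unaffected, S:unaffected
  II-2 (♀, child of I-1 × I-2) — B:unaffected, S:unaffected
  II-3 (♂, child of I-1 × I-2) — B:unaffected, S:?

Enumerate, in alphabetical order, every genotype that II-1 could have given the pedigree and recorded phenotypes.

II-1 ∈ {BB Ss, Bb Ss}

B/I-1 un ·: BB|Bb
B/I-2 ? ·: BB|Bb|bb
B/II-1 un I-1×I-2: BB|Bb
B/II-2 un I-1×I-2: BB|Bb
B/II-3 un I-1×I-2: BB|Bb
⇒ B over [I-1,I-2,II-1,II-2,II-3]: 27 consistent
S/I-1 aff ·: ss
S/I-2 un ·: SS|Ss
S/II-1 un I-1×I-2: Ss
S/II-2 un I-1×I-2: Ss
S/II-3 ? I-1×I-2: Ss|ss
⇒ S over [I-1,I-2,II-1,II-2,II-3]: 3 consistent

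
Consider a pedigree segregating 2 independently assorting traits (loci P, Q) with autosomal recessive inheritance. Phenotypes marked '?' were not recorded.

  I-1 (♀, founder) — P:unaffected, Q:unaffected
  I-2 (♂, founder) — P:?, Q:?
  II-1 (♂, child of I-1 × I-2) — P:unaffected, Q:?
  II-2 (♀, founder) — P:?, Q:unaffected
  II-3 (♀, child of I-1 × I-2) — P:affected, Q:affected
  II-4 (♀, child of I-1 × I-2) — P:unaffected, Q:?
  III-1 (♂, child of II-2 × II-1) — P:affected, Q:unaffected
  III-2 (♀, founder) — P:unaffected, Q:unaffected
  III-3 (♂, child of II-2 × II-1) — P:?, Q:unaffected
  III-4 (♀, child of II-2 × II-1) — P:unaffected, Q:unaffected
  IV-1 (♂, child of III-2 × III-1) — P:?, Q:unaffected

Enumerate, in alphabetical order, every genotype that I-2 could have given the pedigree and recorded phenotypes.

I-2 ∈ {Pp Qq, Pp qq, pp Qq, pp qq}

P/I-1 un ·: Pp
P/I-2 ? ·: Pp|pp
P/II-1 un I-1×I-2: Pp
P/II-2 ? ·: Pp|pp
P/II-3 aff I-1×I-2: pp
P/II-4 un I-1×I-2: PP|Pp
P/III-1 aff II-2×II-1: pp
P/III-2 un ·: PP|Pp
P/III-3 ? II-2×II-1: PP|Pp|pp
P/III-4 un II-2×II-1: PP|Pp
P/IV-1 ? III-2×III-1: Pp|pp
⇒ P over [I-1,I-2,II-1,II-2,II-3,II-4,III-1,III-2,III-3,III-4,IV-1]: 72 consistent
Q/I-1 un ·: Qq
Q/I-2 ? ·: Qq|qq
Q/II-1 ? I-1×I-2: QQ|Qq|qq
Q/II-2 un ·: QQ|Qq
Q/II-3 aff I-1×I-2: qq
Q/II-4 ? I-1×I-2: QQ|Qq|qq
Q/III-1 un II-2×II-1: QQ|Qq
Q/III-2 un ·: QQ|Qq
Q/III-3 un II-2×II-1: QQ|Qq
Q/III-4 un II-2×II-1: QQ|Qq
Q/IV-1 un III-2×III-1: QQ|Qq
⇒ Q over [I-1,I-2,II-1,II-2,II-3,II-4,III-1,III-2,III-3,III-4,IV-1]: 413 consistent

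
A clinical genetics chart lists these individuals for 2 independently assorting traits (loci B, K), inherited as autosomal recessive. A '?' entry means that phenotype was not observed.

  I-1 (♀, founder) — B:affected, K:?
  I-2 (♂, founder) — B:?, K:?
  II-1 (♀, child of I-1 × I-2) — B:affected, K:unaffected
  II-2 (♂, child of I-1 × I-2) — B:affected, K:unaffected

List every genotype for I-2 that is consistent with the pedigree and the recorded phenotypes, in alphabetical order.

B/I-1 aff ·: bb
B/I-2 ? ·: Bb|bb
B/II-1 aff I-1×I-2: bb
B/II-2 aff I-1×I-2: bb
⇒ B over [I-1,I-2,II-1,II-2]: 2 consistent
K/I-1 ? ·: KK|Kk|kk
K/I-2 ? ·: KK|Kk|kk
K/II-1 un I-1×I-2: KK|Kk
K/II-2 un I-1×I-2: KK|Kk
⇒ K over [I-1,I-2,II-1,II-2]: 17 consistent

I-2 ∈ {Bb KK, Bb Kk, Bb kk, bb KK, bb Kk, bb kk}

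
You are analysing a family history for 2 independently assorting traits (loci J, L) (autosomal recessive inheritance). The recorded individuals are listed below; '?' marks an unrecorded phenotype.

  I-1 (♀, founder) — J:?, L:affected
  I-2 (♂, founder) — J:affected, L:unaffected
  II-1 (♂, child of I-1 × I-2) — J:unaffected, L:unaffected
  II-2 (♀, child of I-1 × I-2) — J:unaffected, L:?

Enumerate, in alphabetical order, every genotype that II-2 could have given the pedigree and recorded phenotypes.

II-2 ∈ {Jj Ll, Jj ll}

J/I-1 ? ·: JJ|Jj
J/I-2 aff ·: jj
J/II-1 un I-1×I-2: Jj
J/II-2 un I-1×I-2: Jj
⇒ J over [I-1,I-2,II-1,II-2]: 2 consistent
L/I-1 aff ·: ll
L/I-2 un ·: LL|Ll
L/II-1 un I-1×I-2: Ll
L/II-2 ? I-1×I-2: Ll|ll
⇒ L over [I-1,I-2,II-1,II-2]: 3 consistent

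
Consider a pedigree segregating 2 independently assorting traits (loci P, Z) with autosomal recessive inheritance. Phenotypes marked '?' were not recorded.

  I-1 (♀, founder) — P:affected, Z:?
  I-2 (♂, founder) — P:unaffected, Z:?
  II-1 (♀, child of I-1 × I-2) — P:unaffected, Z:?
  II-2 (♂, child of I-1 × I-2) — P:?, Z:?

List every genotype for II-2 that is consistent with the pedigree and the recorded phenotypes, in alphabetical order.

II-2 ∈ {Pp ZZ, Pp Zz, Pp zz, pp ZZ, pp Zz, pp zz}

P/I-1 aff ·: pp
P/I-2 un ·: PP|Pp
P/II-1 un I-1×I-2: Pp
P/II-2 ? I-1×I-2: Pp|pp
⇒ P over [I-1,I-2,II-1,II-2]: 3 consistent
Z/I-1 ? ·: ZZ|Zz|zz
Z/I-2 ? ·: ZZ|Zz|zz
Z/II-1 ? I-1×I-2: ZZ|Zz|zz
Z/II-2 ? I-1×I-2: ZZ|Zz|zz
⇒ Z over [I-1,I-2,II-1,II-2]: 29 consistent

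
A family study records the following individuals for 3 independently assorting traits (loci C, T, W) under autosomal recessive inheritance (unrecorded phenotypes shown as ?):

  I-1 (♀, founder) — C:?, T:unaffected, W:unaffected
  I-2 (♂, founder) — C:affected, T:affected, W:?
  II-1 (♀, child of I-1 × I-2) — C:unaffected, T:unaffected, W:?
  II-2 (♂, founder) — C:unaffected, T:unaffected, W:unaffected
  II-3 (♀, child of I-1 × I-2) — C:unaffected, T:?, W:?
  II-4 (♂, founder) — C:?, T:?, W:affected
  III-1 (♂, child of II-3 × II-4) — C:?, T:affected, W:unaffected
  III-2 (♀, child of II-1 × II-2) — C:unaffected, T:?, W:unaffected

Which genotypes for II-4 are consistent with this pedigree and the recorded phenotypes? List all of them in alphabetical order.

II-4 ∈ {CC Tt ww, CC tt ww, Cc Tt ww, Cc tt ww, cc Tt ww, cc tt ww}

C/I-1 ? ·: CC|Cc
C/I-2 aff ·: cc
C/II-1 un I-1×I-2: Cc
C/II-2 un ·: CC|Cc
C/II-3 un I-1×I-2: Cc
C/II-4 ? ·: CC|Cc|cc
C/III-1 ? II-3×II-4: CC|Cc|cc
C/III-2 un II-1×II-2: CC|Cc
⇒ C over [I-1,I-2,II-1,II-2,II-3,II-4,III-1,III-2]: 56 consistent
T/I-1 un ·: TT|Tt
T/I-2 aff ·: tt
T/II-1 un I-1×I-2: Tt
T/II-2 un ·: TT|Tt
T/II-3 ? I-1×I-2: Tt|tt
T/II-4 ? ·: Tt|tt
T/III-1 aff II-3×II-4: tt
T/III-2 ? II-1×II-2: TT|Tt|tt
⇒ T over [I-1,I-2,II-1,II-2,II-3,II-4,III-1,III-2]: 30 consistent
W/I-1 un ·: WW|Ww
W/I-2 ? ·: WW|Ww|ww
W/II-1 ? I-1×I-2: WW|Ww|ww
W/II-2 un ·: WW|Ww
W/II-3 ? I-1×I-2: WW|Ww
W/II-4 aff ·: ww
W/III-1 un II-3×II-4: Ww
W/III-2 un II-1×II-2: WW|Ww
⇒ W over [I-1,I-2,II-1,II-2,II-3,II-4,III-1,III-2]: 59 consistent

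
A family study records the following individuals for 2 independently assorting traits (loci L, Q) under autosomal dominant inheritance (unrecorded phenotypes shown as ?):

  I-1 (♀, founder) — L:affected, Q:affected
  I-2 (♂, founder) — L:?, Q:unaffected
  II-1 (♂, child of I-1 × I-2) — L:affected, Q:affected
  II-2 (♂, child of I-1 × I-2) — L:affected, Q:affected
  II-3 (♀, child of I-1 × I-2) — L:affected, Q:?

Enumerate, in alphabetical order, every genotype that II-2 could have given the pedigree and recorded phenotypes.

II-2 ∈ {LL Qq, Ll Qq}

L/I-1 aff ·: Ll|LL
L/I-2 ? ·: ll|Ll|LL
L/II-1 aff I-1×I-2: Ll|LL
L/II-2 aff I-1×I-2: Ll|LL
L/II-3 aff I-1×I-2: Ll|LL
⇒ L over [I-1,I-2,II-1,II-2,II-3]: 27 consistent
Q/I-1 aff ·: Qq|QQ
Q/I-2 un ·: qq
Q/II-1 aff I-1×I-2: Qq
Q/II-2 aff I-1×I-2: Qq
Q/II-3 ? I-1×I-2: qq|Qq
⇒ Q over [I-1,I-2,II-1,II-2,II-3]: 3 consistent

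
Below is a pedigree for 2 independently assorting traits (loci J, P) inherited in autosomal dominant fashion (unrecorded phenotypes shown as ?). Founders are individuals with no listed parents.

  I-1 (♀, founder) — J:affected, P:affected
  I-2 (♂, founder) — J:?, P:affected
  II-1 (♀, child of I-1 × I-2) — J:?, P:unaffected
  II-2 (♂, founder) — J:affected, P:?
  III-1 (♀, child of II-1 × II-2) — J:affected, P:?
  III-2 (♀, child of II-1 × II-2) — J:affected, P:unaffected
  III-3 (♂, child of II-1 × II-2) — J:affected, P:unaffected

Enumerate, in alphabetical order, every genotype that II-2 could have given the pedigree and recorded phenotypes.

II-2 ∈ {JJ Pp, JJ pp, Jj Pp, Jj pp}

J/I-1 aff ·: Jj|JJ
J/I-2 ? ·: jj|Jj|JJ
J/II-1 ? I-1×I-2: jj|Jj|JJ
J/II-2 aff ·: Jj|JJ
J/III-1 aff II-1×II-2: Jj|JJ
J/III-2 aff II-1×II-2: Jj|JJ
J/III-3 aff II-1×II-2: Jj|JJ
⇒ J over [I-1,I-2,II-1,II-2,III-1,III-2,III-3]: 120 consistent
P/I-1 aff ·: Pp
P/I-2 aff ·: Pp
P/II-1 un I-1×I-2: pp
P/II-2 ? ·: pp|Pp
P/III-1 ? II-1×II-2: pp|Pp
P/III-2 un II-1×II-2: pp
P/III-3 un II-1×II-2: pp
⇒ P over [I-1,I-2,II-1,II-2,III-1,III-2,III-3]: 3 consistent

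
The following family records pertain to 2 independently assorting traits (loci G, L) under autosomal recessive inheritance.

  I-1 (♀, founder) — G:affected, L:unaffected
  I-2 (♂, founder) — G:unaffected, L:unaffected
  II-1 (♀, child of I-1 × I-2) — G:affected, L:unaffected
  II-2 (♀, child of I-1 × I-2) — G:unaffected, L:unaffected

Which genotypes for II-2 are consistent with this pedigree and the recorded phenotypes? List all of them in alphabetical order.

II-2 ∈ {Gg LL, Gg Ll}

G/I-1 aff ·: gg
G/I-2 un ·: Gg
G/II-1 aff I-1×I-2: gg
G/II-2 un I-1×I-2: Gg
⇒ G over [I-1,I-2,II-1,II-2]: 1 consistent
L/I-1 un ·: LL|Ll
L/I-2 un ·: LL|Ll
L/II-1 un I-1×I-2: LL|Ll
L/II-2 un I-1×I-2: LL|Ll
⇒ L over [I-1,I-2,II-1,II-2]: 13 consistent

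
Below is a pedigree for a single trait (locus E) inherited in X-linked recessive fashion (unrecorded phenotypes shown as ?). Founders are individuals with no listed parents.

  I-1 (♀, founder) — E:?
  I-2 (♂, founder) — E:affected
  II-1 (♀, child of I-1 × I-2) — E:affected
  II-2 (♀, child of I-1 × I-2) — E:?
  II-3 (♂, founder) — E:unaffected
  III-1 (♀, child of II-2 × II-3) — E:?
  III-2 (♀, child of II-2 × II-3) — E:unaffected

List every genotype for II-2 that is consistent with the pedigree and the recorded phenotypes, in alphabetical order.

E/I-1 ? ·: X^EX^e|X^eX^e
E/I-2 aff ·: X^eY
E/II-1 aff I-1×I-2: X^eX^e
E/II-2 ? I-1×I-2: X^EX^e|X^eX^e
E/II-3 un ·: X^EY
E/III-1 ? II-2×II-3: X^EX^E|X^EX^e
E/III-2 un II-2×II-3: X^EX^E|X^EX^e
⇒ E over [I-1,I-2,II-1,II-2,II-3,III-1,III-2]: 6 consistent

II-2 ∈ {X^EX^e, X^eX^e}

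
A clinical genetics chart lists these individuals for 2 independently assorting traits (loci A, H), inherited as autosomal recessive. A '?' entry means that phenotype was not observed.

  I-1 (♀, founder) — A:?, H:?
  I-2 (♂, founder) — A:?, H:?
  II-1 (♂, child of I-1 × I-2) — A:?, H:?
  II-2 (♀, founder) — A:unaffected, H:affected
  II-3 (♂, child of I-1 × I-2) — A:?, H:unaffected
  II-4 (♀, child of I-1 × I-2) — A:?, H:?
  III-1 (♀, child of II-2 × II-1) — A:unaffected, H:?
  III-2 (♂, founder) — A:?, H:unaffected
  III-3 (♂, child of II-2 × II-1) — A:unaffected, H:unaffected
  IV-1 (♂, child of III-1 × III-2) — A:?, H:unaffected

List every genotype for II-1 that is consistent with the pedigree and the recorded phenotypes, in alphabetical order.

II-1 ∈ {AA HH, AA Hh, Aa HH, Aa Hh, aa HH, aa Hh}

A/I-1 ? ·: AA|Aa|aa
A/I-2 ? ·: AA|Aa|aa
A/II-1 ? I-1×I-2: AA|Aa|aa
A/II-2 un ·: AA|Aa
A/II-3 ? I-1×I-2: AA|Aa|aa
A/II-4 ? I-1×I-2: AA|Aa|aa
A/III-1 un II-2×II-1: AA|Aa
A/III-2 ? ·: AA|Aa|aa
A/III-3 un II-2×II-1: AA|Aa
A/IV-1 ? III-1×III-2: AA|Aa|aa
⇒ A over [I-1,I-2,II-1,II-2,II-3,II-4,III-1,III-2,III-3,IV-1]: 1908 consistent
H/I-1 ? ·: HH|Hh|hh
H/I-2 ? ·: HH|Hh|hh
H/II-1 ? I-1×I-2: HH|Hh
H/II-2 aff ·: hh
H/II-3 un I-1×I-2: HH|Hh
H/II-4 ? I-1×I-2: HH|Hh|hh
H/III-1 ? II-2×II-1: Hh|hh
H/III-2 un ·: HH|Hh
H/III-3 un II-2×II-1: Hh
H/IV-1 un III-1×III-2: HH|Hh
⇒ H over [I-1,I-2,II-1,II-2,II-3,II-4,III-1,III-2,III-3,IV-1]: 180 consistent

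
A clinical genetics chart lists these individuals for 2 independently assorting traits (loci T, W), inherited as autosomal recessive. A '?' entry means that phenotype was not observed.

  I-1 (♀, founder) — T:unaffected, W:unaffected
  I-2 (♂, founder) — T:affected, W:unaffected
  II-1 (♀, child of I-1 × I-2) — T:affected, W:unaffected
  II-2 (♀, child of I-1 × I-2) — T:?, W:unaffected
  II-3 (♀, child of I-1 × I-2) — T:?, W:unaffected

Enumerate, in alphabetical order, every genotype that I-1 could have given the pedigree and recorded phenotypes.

I-1 ∈ {Tt WW, Tt Ww}

T/I-1 un ·: Tt
T/I-2 aff ·: tt
T/II-1 aff I-1×I-2: tt
T/II-2 ? I-1×I-2: Tt|tt
T/II-3 ? I-1×I-2: Tt|tt
⇒ T over [I-1,I-2,II-1,II-2,II-3]: 4 consistent
W/I-1 un ·: WW|Ww
W/I-2 un ·: WW|Ww
W/II-1 un I-1×I-2: WW|Ww
W/II-2 un I-1×I-2: WW|Ww
W/II-3 un I-1×I-2: WW|Ww
⇒ W over [I-1,I-2,II-1,II-2,II-3]: 25 consistent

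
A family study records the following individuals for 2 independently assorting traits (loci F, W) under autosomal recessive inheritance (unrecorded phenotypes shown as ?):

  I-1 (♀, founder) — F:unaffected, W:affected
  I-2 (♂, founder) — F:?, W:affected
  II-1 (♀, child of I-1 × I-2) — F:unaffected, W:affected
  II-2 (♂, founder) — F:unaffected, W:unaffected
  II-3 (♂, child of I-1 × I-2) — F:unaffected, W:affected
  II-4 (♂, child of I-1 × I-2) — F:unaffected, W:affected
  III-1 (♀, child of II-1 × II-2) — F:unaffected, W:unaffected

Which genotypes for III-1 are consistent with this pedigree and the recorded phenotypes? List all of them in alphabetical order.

III-1 ∈ {FF Ww, Ff Ww}

F/I-1 un ·: FF|Ff
F/I-2 ? ·: FF|Ff|ff
F/II-1 un I-1×I-2: FF|Ff
F/II-2 un ·: FF|Ff
F/II-3 un I-1×I-2: FF|Ff
F/II-4 un I-1×I-2: FF|Ff
F/III-1 un II-1×II-2: FF|Ff
⇒ F over [I-1,I-2,II-1,II-2,II-3,II-4,III-1]: 95 consistent
W/I-1 aff ·: ww
W/I-2 aff ·: ww
W/II-1 aff I-1×I-2: ww
W/II-2 un ·: WW|Ww
W/II-3 aff I-1×I-2: ww
W/II-4 aff I-1×I-2: ww
W/III-1 un II-1×II-2: Ww
⇒ W over [I-1,I-2,II-1,II-2,II-3,II-4,III-1]: 2 consistent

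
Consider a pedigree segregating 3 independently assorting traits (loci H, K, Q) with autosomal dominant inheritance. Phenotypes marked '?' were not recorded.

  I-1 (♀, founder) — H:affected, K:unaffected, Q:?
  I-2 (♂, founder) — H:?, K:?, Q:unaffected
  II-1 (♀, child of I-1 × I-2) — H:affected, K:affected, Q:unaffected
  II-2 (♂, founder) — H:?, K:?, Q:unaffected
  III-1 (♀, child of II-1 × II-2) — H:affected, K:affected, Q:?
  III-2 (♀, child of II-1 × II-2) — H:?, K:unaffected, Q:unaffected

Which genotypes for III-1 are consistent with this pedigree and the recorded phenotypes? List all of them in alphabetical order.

H/I-1 aff ·: Hh|HH
H/I-2 ? ·: hh|Hh|HH
H/II-1 aff I-1×I-2: Hh|HH
H/II-2 ? ·: hh|Hh|HH
H/III-1 aff II-1×II-2: Hh|HH
H/III-2 ? II-1×II-2: hh|Hh|HH
⇒ H over [I-1,I-2,II-1,II-2,III-1,III-2]: 84 consistent
K/I-1 un ·: kk
K/I-2 ? ·: Kk|KK
K/II-1 aff I-1×I-2: Kk
K/II-2 ? ·: kk|Kk
K/III-1 aff II-1×II-2: Kk|KK
K/III-2 un II-1×II-2: kk
⇒ K over [I-1,I-2,II-1,II-2,III-1,III-2]: 6 consistent
Q/I-1 ? ·: qq|Qq
Q/I-2 un ·: qq
Q/II-1 un I-1×I-2: qq
Q/II-2 un ·: qq
Q/III-1 ? II-1×II-2: qq
Q/III-2 un II-1×II-2: qq
⇒ Q over [I-1,I-2,II-1,II-2,III-1,III-2]: 2 consistent

III-1 ∈ {HH KK qq, HH Kk qq, Hh KK qq, Hh Kk qq}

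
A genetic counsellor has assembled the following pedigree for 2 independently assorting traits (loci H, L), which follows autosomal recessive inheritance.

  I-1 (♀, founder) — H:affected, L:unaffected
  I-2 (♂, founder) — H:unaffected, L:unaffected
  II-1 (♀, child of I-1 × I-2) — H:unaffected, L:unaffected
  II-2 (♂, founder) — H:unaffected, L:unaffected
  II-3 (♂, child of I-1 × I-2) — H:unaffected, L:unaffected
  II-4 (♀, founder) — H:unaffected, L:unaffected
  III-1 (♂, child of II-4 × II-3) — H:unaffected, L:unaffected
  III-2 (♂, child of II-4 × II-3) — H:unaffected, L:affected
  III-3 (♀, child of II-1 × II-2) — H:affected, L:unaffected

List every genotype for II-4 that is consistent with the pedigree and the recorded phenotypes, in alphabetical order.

H/I-1 aff ·: hh
H/I-2 un ·: HH|Hh
H/II-1 un I-1×I-2: Hh
H/II-2 un ·: Hh
H/II-3 un I-1×I-2: Hh
H/II-4 un ·: HH|Hh
H/III-1 un II-4×II-3: HH|Hh
H/III-2 un II-4×II-3: HH|Hh
H/III-3 aff II-1×II-2: hh
⇒ H over [I-1,I-2,II-1,II-2,II-3,II-4,III-1,III-2,III-3]: 16 consistent
L/I-1 un ·: LL|Ll
L/I-2 un ·: LL|Ll
L/II-1 un I-1×I-2: LL|Ll
L/II-2 un ·: LL|Ll
L/II-3 un I-1×I-2: Ll
L/II-4 un ·: Ll
L/III-1 un II-4×II-3: LL|Ll
L/III-2 aff II-4×II-3: ll
L/III-3 un II-1×II-2: LL|Ll
⇒ L over [I-1,I-2,II-1,II-2,II-3,II-4,III-1,III-2,III-3]: 42 consistent

II-4 ∈ {HH Ll, Hh Ll}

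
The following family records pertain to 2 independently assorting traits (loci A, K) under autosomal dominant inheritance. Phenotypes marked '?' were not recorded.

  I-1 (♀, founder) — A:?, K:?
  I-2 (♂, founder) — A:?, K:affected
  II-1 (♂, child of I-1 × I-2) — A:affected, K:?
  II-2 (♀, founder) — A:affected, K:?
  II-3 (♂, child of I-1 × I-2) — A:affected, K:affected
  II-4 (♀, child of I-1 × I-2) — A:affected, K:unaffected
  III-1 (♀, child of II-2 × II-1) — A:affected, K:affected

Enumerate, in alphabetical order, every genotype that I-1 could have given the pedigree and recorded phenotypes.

I-1 ∈ {AA Kk, AA kk, Aa Kk, Aa kk, aa Kk, aa kk}

A/I-1 ? ·: aa|Aa|AA
A/I-2 ? ·: aa|Aa|AA
A/II-1 aff I-1×I-2: Aa|AA
A/II-2 aff ·: Aa|AA
A/II-3 aff I-1×I-2: Aa|AA
A/II-4 aff I-1×I-2: Aa|AA
A/III-1 aff II-2×II-1: Aa|AA
⇒ A over [I-1,I-2,II-1,II-2,II-3,II-4,III-1]: 103 consistent
K/I-1 ? ·: kk|Kk
K/I-2 aff ·: Kk
K/II-1 ? I-1×I-2: kk|Kk|KK
K/II-2 ? ·: kk|Kk|KK
K/II-3 aff I-1×I-2: Kk|KK
K/II-4 un I-1×I-2: kk
K/III-1 aff II-2×II-1: Kk|KK
⇒ K over [I-1,I-2,II-1,II-2,II-3,II-4,III-1]: 29 consistent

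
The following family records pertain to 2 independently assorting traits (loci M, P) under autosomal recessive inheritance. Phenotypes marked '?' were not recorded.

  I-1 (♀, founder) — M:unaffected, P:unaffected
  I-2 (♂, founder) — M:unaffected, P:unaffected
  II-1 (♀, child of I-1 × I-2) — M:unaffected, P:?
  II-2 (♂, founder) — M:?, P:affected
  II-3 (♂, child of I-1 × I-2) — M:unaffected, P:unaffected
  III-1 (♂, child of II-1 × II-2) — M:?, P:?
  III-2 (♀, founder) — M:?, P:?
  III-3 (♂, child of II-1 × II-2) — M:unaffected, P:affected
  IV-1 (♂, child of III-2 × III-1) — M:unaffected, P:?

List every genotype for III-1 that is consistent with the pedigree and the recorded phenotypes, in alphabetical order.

III-1 ∈ {MM Pp, MM pp, Mm Pp, Mm pp, mm Pp, mm pp}

M/I-1 un ·: MM|Mm
M/I-2 un ·: MM|Mm
M/II-1 un I-1×I-2: MM|Mm
M/II-2 ? ·: MM|Mm|mm
M/II-3 un I-1×I-2: MM|Mm
M/III-1 ? II-1×II-2: MM|Mm|mm
M/III-2 ? ·: MM|Mm|mm
M/III-3 un II-1×II-2: MM|Mm
M/IV-1 un III-2×III-1: MM|Mm
⇒ M over [I-1,I-2,II-1,II-2,II-3,III-1,III-2,III-3,IV-1]: 471 consistent
P/I-1 un ·: PP|Pp
P/I-2 un ·: PP|Pp
P/II-1 ? I-1×I-2: Pp|pp
P/II-2 aff ·: pp
P/II-3 un I-1×I-2: PP|Pp
P/III-1 ? II-1×II-2: Pp|pp
P/III-2 ? ·: PP|Pp|pp
P/III-3 aff II-1×II-2: pp
P/IV-1 ? III-2×III-1: PP|Pp|pp
⇒ P over [I-1,I-2,II-1,II-2,II-3,III-1,III-2,III-3,IV-1]: 74 consistent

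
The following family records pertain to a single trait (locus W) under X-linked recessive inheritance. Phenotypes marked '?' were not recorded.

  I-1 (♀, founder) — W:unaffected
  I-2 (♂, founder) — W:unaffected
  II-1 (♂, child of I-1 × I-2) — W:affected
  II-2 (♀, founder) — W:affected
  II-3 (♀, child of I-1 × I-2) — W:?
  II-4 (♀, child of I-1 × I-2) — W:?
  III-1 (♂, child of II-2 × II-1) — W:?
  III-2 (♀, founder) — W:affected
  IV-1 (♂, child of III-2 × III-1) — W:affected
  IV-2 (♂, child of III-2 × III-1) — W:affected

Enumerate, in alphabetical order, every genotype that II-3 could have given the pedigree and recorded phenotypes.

W/I-1 un ·: X^WX^w
W/I-2 un ·: X^WY
W/II-1 aff I-1×I-2: X^wY
W/II-2 aff ·: X^wX^w
W/II-3 ? I-1×I-2: X^WX^W|X^WX^w
W/II-4 ? I-1×I-2: X^WX^W|X^WX^w
W/III-1 ? II-2×II-1: X^wY
W/III-2 aff ·: X^wX^w
W/IV-1 aff III-2×III-1: X^wY
W/IV-2 aff III-2×III-1: X^wY
⇒ W over [I-1,I-2,II-1,II-2,II-3,II-4,III-1,III-2,IV-1,IV-2]: 4 consistent

II-3 ∈ {X^WX^W, X^WX^w}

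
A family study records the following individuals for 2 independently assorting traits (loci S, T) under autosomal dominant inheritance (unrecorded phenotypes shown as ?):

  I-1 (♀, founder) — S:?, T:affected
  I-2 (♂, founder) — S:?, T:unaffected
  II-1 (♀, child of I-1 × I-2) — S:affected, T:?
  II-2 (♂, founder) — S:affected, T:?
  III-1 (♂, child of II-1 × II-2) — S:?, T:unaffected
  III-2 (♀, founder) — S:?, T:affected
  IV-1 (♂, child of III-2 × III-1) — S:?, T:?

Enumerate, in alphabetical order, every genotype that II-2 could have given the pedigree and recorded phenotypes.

S/I-1 ? ·: ss|Ss|SS
S/I-2 ? ·: ss|Ss|SS
S/II-1 aff I-1×I-2: Ss|SS
S/II-2 aff ·: Ss|SS
S/III-1 ? II-1×II-2: ss|Ss|SS
S/III-2 ? ·: ss|Ss|SS
S/IV-1 ? III-2×III-1: ss|Ss|SS
⇒ S over [I-1,I-2,II-1,II-2,III-1,III-2,IV-1]: 242 consistent
T/I-1 aff ·: Tt|TT
T/I-2 un ·: tt
T/II-1 ? I-1×I-2: tt|Tt
T/II-2 ? ·: tt|Tt
T/III-1 un II-1×II-2: tt
T/III-2 aff ·: Tt|TT
T/IV-1 ? III-2×III-1: tt|Tt
⇒ T over [I-1,I-2,II-1,II-2,III-1,III-2,IV-1]: 18 consistent

II-2 ∈ {SS Tt, SS tt, Ss Tt, Ss tt}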